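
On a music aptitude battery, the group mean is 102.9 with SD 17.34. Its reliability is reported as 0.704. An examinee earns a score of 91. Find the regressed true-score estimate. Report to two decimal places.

94.52

T̂ = ρX + (1 − ρ)μ
  = 0.704 × 91 + 0.296 × 102.9
  = 64.064 + 30.4584
  = 94.522
  ≈ 94.52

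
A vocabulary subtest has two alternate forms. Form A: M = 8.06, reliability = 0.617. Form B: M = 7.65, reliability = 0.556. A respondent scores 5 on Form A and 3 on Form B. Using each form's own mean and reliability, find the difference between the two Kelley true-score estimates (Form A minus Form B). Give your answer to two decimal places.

1.11

T̂_A = 0.617(5) + 0.383(8.06) = 6.1720
T̂_B = 0.556(3) + 0.444(7.65) = 5.0646
T̂_A − T̂_B = 1.1074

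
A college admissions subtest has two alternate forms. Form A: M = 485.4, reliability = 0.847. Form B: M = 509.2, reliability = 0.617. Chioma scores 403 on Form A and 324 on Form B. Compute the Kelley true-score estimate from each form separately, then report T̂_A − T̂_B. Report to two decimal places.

T̂_A = 0.847(403) + 0.153(485.4) = 415.6072
T̂_B = 0.617(324) + 0.383(509.2) = 394.9316
T̂_A − T̂_B = 20.6756

20.68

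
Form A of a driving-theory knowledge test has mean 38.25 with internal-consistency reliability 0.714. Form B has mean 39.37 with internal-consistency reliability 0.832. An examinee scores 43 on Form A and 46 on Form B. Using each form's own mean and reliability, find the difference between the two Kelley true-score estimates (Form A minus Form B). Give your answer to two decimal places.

-3.24

T̂_A = 0.714(43) + 0.286(38.25) = 41.6415
T̂_B = 0.832(46) + 0.168(39.37) = 44.8862
T̂_A − T̂_B = -3.2447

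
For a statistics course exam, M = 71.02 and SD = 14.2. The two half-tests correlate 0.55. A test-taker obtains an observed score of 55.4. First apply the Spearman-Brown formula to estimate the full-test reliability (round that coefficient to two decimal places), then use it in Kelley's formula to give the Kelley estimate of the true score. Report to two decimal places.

Spearman-Brown: ρ = 2r/(1 + r) = 2(0.55)/(1 + 0.55) = 1.100/1.55 = 0.7097 → 0.71
T̂ = 0.71(55.4) + 0.29(71.02) = 39.334 + 20.5958 = 59.930 → 59.93

59.93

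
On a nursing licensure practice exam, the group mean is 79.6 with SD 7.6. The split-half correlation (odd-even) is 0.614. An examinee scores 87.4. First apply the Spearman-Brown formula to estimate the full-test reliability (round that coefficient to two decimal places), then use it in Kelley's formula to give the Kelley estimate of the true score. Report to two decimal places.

Spearman-Brown: ρ = 2r/(1 + r) = 2(0.614)/(1 + 0.614) = 1.2280/1.614 = 0.7608 → 0.76
Kelley's formula gives T̂ = 0.76·87.4 + 0.24·79.6 = 66.424 + 19.104 = 85.528.

85.53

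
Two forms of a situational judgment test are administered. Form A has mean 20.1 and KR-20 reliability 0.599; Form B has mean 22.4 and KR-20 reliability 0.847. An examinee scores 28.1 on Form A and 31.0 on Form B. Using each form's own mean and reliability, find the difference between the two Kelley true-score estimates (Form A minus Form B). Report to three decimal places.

-4.792

T̂_A = 0.599(28.1) + 0.401(20.1) = 24.89200
T̂_B = 0.847(31.0) + 0.153(22.4) = 29.68420
T̂_A − T̂_B = -4.79220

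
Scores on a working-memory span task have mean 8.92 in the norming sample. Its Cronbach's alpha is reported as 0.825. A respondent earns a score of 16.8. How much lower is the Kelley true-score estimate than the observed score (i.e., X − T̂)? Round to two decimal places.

1.38

Regress the observed score toward the mean by the unreliability: T̂ = 0.825·16.8 + 0.175·8.92 = 13.8600 + 1.56100 = 15.4210.
X − T̂ = 16.8 − 15.421 = 1.379 → 1.38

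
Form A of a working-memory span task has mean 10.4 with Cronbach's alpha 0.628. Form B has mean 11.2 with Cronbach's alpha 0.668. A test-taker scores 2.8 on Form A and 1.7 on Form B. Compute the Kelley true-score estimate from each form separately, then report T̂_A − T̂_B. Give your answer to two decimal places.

T̂_A = 0.628(2.8) + 0.372(10.4) = 5.6272
T̂_B = 0.668(1.7) + 0.332(11.2) = 4.8540
T̂_A − T̂_B = 0.7732

0.77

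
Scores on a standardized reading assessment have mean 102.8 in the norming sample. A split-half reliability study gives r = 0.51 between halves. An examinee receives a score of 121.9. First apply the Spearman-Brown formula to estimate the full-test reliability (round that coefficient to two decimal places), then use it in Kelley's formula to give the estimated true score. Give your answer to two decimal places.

115.79

Spearman-Brown: ρ = 2r/(1 + r) = 2(0.51)/(1 + 0.51) = 1.020/1.51 = 0.6755 → 0.68
Kelley's formula gives T̂ = 0.68·121.9 + 0.32·102.8 = 82.892 + 32.896 = 115.788.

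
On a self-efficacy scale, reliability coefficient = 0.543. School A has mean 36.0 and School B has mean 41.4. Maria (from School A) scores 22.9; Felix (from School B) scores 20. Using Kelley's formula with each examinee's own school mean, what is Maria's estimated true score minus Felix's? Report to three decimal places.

-0.893

T̂_Maria = 0.543(22.9) + 0.457(36.0) = 28.88670
T̂_Felix = 0.543(20) + 0.457(41.4) = 29.77980
Difference = 28.88670 − 29.77980 = -0.89310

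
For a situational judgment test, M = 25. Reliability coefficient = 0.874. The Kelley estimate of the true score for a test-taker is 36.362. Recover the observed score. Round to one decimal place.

T̂ = ρX + (1 − ρ)μ  ⇒  X = (T̂ − (1 − ρ)μ) / ρ
X = (36.362 − 0.126 × 25) / 0.874 = (36.362 − 3.150) / 0.874 = 33.212 / 0.874 = 38.000

38.0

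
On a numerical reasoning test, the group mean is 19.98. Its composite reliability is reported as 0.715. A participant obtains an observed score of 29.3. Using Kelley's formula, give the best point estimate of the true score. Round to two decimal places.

26.64

T̂ = 0.715(29.3) + 0.285(19.98) = 20.9495 + 5.69430 = 26.644 → 26.64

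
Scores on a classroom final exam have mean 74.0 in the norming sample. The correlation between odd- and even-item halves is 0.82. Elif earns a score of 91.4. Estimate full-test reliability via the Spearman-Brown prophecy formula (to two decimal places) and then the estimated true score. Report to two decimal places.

Spearman-Brown: ρ = 2r/(1 + r) = 2(0.82)/(1 + 0.82) = 1.640/1.82 = 0.9011 → 0.90
Kelley's formula gives T̂ = 0.90·91.4 + 0.10·74.0 = 82.260 + 7.400 = 89.660.

89.66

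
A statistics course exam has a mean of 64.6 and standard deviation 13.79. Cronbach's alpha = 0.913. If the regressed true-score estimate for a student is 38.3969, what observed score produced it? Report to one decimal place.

T̂ = ρX + (1 − ρ)μ  ⇒  X = (T̂ − (1 − ρ)μ) / ρ
X = (38.3969 − 0.087 × 64.6) / 0.913 = (38.3969 − 5.6202) / 0.913 = 32.7767 / 0.913 = 35.900

35.9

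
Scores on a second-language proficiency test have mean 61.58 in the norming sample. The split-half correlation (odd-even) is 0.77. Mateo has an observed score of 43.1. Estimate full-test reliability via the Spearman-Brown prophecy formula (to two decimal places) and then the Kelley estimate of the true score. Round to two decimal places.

Spearman-Brown: ρ = 2r/(1 + r) = 2(0.77)/(1 + 0.77) = 1.540/1.77 = 0.8701 → 0.87
Kelley's formula gives T̂ = 0.87·43.1 + 0.13·61.58 = 37.497 + 8.0054 = 45.502.

45.50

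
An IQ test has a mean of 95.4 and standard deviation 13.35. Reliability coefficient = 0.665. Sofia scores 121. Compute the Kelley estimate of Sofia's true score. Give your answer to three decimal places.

112.424

Weight the observed score by reliability and the mean by (1 − reliability): T̂ = 0.665·121 + 0.335·95.4 = 80.465 + 31.9590 = 112.4240.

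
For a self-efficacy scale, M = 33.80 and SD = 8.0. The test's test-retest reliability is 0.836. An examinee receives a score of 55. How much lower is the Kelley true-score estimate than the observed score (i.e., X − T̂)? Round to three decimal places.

Kelley's formula gives T̂ = 0.836·55 + 0.164·33.80 = 45.980 + 5.54320 = 51.52320.
X − T̂ = 55 − 51.5232 = 3.4768 → 3.477

3.477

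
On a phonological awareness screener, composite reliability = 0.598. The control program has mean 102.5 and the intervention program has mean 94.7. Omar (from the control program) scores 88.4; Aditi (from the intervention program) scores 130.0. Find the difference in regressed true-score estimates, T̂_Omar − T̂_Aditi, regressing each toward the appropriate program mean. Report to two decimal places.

-21.74

T̂_Omar = 0.598(88.4) + 0.402(102.5) = 94.0682
T̂_Aditi = 0.598(130.0) + 0.402(94.7) = 115.8094
Difference = 94.0682 − 115.8094 = -21.7412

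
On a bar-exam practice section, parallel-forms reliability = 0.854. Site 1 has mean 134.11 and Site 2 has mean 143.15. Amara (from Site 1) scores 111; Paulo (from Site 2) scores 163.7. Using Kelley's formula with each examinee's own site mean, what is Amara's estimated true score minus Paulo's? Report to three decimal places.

-46.326

T̂_Amara = 0.854(111) + 0.146(134.11) = 114.37406
T̂_Paulo = 0.854(163.7) + 0.146(143.15) = 160.69970
Difference = 114.37406 − 160.69970 = -46.32564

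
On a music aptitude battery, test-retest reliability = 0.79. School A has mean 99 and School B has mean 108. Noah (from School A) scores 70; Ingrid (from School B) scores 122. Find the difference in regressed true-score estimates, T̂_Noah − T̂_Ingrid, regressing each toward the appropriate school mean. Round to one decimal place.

T̂_Noah = 0.79(70) + 0.21(99) = 76.090
T̂_Ingrid = 0.79(122) + 0.21(108) = 119.060
Difference = 76.090 − 119.060 = -42.970

-43.0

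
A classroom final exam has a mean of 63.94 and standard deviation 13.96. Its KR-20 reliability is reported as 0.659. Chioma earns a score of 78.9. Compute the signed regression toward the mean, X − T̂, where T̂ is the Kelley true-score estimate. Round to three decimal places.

5.101

T̂ = 0.659(78.9) + 0.341(63.94) = 51.9951 + 21.80354 = 73.79864 → 73.7986
X − T̂ = 78.9 − 73.7986 = 5.1014 → 5.101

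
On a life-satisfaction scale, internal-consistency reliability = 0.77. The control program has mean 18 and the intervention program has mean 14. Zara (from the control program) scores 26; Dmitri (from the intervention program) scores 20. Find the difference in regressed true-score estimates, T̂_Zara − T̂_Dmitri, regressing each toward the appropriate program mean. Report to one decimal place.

5.5

T̂_Zara = 0.77(26) + 0.23(18) = 24.160
T̂_Dmitri = 0.77(20) + 0.23(14) = 18.620
Difference = 24.160 − 18.620 = 5.540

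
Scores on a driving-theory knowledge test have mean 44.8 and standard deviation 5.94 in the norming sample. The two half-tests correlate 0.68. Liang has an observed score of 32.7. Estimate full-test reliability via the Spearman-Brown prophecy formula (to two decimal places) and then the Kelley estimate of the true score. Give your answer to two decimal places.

35.00

Spearman-Brown: ρ = 2r/(1 + r) = 2(0.68)/(1 + 0.68) = 1.360/1.68 = 0.8095 → 0.81
Kelley's formula gives T̂ = 0.81·32.7 + 0.19·44.8 = 26.487 + 8.512 = 34.999.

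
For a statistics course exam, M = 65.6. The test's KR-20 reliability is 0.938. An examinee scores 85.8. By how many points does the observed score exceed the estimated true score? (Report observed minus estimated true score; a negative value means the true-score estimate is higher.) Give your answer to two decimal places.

T̂ = ρX + (1 − ρ)μ
  = 0.938 × 85.8 + 0.062 × 65.6
  = 80.4804 + 4.0672
  = 84.5476
  ≈ 84.548
X − T̂ = 85.8 − 84.548 = 1.252 → 1.25

1.25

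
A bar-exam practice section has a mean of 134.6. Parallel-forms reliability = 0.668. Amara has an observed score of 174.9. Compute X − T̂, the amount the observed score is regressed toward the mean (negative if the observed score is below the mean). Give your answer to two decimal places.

13.38

Weight the observed score by reliability and the mean by (1 − reliability): T̂ = 0.668·174.9 + 0.332·134.6 = 116.8332 + 44.6872 = 161.5204.
X − T̂ = 174.9 − 161.520 = 13.380 → 13.38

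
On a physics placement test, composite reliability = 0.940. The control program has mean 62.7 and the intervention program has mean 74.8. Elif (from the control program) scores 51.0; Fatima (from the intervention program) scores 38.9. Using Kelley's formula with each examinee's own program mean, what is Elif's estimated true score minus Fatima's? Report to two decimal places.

10.65

T̂_Elif = 0.940(51.0) + 0.060(62.7) = 51.7020
T̂_Fatima = 0.940(38.9) + 0.060(74.8) = 41.0540
Difference = 51.7020 − 41.0540 = 10.6480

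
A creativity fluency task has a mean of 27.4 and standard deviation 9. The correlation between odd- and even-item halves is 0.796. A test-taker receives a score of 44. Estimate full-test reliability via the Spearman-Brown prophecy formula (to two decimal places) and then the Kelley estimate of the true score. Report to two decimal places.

42.17

Spearman-Brown: ρ = 2r/(1 + r) = 2(0.796)/(1 + 0.796) = 1.5920/1.796 = 0.8864 → 0.89
Regress the observed score toward the mean by the unreliability: T̂ = 0.89·44 + 0.11·27.4 = 39.16 + 3.014 = 42.174.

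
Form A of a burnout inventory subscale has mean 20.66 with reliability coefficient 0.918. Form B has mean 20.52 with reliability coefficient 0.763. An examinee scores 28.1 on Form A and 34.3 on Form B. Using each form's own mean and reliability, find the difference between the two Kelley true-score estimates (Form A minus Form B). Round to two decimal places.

-3.54

T̂_A = 0.918(28.1) + 0.082(20.66) = 27.4899
T̂_B = 0.763(34.3) + 0.237(20.52) = 31.0341
T̂_A − T̂_B = -3.5442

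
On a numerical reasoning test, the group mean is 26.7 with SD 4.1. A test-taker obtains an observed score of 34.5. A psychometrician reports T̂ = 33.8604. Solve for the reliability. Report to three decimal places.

0.918

T̂ = ρX + (1 − ρ)μ  ⇒  T̂ − μ = ρ(X − μ)
ρ = (T̂ − μ)/(X − μ) = (33.8604 − 26.7) / (34.5 − 26.7) = 7.1604 / 7.8 = 0.91800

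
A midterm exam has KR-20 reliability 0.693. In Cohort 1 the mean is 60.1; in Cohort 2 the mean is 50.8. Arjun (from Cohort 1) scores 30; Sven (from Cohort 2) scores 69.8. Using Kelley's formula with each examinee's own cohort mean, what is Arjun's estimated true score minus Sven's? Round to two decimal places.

-24.73

T̂_Arjun = 0.693(30) + 0.307(60.1) = 39.2407
T̂_Sven = 0.693(69.8) + 0.307(50.8) = 63.9670
Difference = 39.2407 − 63.9670 = -24.7263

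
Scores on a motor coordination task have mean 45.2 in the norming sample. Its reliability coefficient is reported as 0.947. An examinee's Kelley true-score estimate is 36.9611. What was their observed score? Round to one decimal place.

36.5

T̂ = ρX + (1 − ρ)μ  ⇒  X = (T̂ − (1 − ρ)μ) / ρ
X = (36.9611 − 0.053 × 45.2) / 0.947 = (36.9611 − 2.3956) / 0.947 = 34.5655 / 0.947 = 36.500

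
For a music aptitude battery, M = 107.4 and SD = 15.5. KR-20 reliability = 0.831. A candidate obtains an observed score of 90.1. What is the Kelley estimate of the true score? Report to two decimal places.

T̂ = ρX + (1 − ρ)μ
  = 0.831 × 90.1 + 0.169 × 107.4
  = 74.8731 + 18.1506
  = 93.024
  ≈ 93.02

93.02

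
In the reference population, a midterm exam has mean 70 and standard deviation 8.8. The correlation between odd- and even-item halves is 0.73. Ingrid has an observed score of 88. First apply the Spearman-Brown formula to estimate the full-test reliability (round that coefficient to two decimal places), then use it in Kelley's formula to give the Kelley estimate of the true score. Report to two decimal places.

85.12

Spearman-Brown: ρ = 2r/(1 + r) = 2(0.73)/(1 + 0.73) = 1.460/1.73 = 0.8439 → 0.84
T̂ = 0.84(88) + 0.16(70) = 73.92 + 11.20 = 85.120 → 85.12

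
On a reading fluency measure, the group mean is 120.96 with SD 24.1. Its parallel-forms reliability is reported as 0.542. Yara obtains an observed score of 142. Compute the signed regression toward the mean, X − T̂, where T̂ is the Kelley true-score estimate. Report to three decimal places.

T̂ = ρX + (1 − ρ)μ
  = 0.542 × 142 + 0.458 × 120.96
  = 76.964 + 55.39968
  = 132.36368
  ≈ 132.3637
X − T̂ = 142 − 132.3637 = 9.6363 → 9.636

9.636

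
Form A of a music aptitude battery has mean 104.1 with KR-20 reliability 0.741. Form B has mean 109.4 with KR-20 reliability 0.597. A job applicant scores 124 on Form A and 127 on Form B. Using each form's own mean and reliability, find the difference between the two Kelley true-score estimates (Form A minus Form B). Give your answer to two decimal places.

T̂_A = 0.741(124) + 0.259(104.1) = 118.8459
T̂_B = 0.597(127) + 0.403(109.4) = 119.9072
T̂_A − T̂_B = -1.0613

-1.06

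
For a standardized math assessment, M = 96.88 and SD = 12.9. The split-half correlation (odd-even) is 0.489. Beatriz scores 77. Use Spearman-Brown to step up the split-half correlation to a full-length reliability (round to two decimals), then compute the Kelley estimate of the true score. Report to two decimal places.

Spearman-Brown: ρ = 2r/(1 + r) = 2(0.489)/(1 + 0.489) = 0.9780/1.489 = 0.6568 → 0.66
T̂ = ρX + (1 − ρ)μ
  = 0.66 × 77 + 0.34 × 96.88
  = 50.82 + 32.9392
  = 83.759
  ≈ 83.76

83.76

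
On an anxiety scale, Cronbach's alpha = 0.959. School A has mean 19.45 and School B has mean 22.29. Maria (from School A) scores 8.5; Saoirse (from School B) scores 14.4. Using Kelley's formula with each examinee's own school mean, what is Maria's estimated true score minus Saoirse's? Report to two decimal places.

T̂_Maria = 0.959(8.5) + 0.041(19.45) = 8.9490
T̂_Saoirse = 0.959(14.4) + 0.041(22.29) = 14.7235
Difference = 8.9490 − 14.7235 = -5.7745

-5.77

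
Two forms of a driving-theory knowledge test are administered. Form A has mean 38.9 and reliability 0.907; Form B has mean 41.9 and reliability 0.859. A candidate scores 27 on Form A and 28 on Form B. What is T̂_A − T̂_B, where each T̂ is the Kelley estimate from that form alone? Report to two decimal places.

-1.85

T̂_A = 0.907(27) + 0.093(38.9) = 28.1067
T̂_B = 0.859(28) + 0.141(41.9) = 29.9599
T̂_A − T̂_B = -1.8532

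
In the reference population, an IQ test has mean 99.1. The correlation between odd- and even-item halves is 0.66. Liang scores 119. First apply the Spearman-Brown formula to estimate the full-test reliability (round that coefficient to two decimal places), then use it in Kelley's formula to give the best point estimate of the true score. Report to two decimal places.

Spearman-Brown: ρ = 2r/(1 + r) = 2(0.66)/(1 + 0.66) = 1.320/1.66 = 0.7952 → 0.80
T̂ = ρX + (1 − ρ)μ
  = 0.80 × 119 + 0.20 × 99.1
  = 95.20 + 19.820
  = 115.020
  ≈ 115.02

115.02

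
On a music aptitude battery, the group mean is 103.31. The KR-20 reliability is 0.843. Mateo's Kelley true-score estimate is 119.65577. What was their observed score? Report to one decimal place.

122.7

T̂ = ρX + (1 − ρ)μ  ⇒  X = (T̂ − (1 − ρ)μ) / ρ
X = (119.65577 − 0.157 × 103.31) / 0.843 = (119.65577 − 16.21967) / 0.843 = 103.43610 / 0.843 = 122.700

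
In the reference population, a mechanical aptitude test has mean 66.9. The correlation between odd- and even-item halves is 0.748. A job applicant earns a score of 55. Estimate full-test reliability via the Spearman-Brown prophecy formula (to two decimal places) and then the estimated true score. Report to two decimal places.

Spearman-Brown: ρ = 2r/(1 + r) = 2(0.748)/(1 + 0.748) = 1.4960/1.748 = 0.8558 → 0.86
T̂ = 0.86(55) + 0.14(66.9) = 47.30 + 9.366 = 56.666 → 56.67

56.67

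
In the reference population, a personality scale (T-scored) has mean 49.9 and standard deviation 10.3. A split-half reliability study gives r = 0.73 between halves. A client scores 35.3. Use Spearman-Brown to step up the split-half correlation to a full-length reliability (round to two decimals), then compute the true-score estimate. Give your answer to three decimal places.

Spearman-Brown: ρ = 2r/(1 + r) = 2(0.73)/(1 + 0.73) = 1.460/1.73 = 0.8439 → 0.84
Regress the observed score toward the mean by the unreliability: T̂ = 0.84·35.3 + 0.16·49.9 = 29.652 + 7.984 = 37.6360.

37.636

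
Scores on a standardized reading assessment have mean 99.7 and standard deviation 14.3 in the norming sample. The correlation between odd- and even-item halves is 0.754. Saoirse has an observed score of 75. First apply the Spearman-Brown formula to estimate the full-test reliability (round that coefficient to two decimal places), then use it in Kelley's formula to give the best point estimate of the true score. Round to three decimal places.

78.458

Spearman-Brown: ρ = 2r/(1 + r) = 2(0.754)/(1 + 0.754) = 1.5080/1.754 = 0.8597 → 0.86
T̂ = 0.86(75) + 0.14(99.7) = 64.50 + 13.958 = 78.4580 → 78.458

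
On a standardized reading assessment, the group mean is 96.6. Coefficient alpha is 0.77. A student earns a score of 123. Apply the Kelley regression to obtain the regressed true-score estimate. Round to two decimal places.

Regress the observed score toward the mean by the unreliability: T̂ = 0.77·123 + 0.23·96.6 = 94.71 + 22.218 = 116.928.

116.93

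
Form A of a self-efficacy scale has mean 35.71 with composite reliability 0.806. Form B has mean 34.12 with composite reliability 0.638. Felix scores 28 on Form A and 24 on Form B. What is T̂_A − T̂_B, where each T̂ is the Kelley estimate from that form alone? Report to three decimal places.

1.832

T̂_A = 0.806(28) + 0.194(35.71) = 29.49574
T̂_B = 0.638(24) + 0.362(34.12) = 27.66344
T̂_A − T̂_B = 1.83230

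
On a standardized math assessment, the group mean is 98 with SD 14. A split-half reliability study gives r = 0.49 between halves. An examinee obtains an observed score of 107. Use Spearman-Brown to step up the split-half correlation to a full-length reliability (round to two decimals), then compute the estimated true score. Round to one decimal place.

103.9

Spearman-Brown: ρ = 2r/(1 + r) = 2(0.49)/(1 + 0.49) = 0.980/1.49 = 0.6577 → 0.66
T̂ = 0.66(107) + 0.34(98) = 70.62 + 33.32 = 103.94 → 103.9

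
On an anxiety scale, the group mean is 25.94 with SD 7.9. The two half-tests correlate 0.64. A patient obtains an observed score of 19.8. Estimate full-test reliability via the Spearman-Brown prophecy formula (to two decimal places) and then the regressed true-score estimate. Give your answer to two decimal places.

Spearman-Brown: ρ = 2r/(1 + r) = 2(0.64)/(1 + 0.64) = 1.280/1.64 = 0.7805 → 0.78
T̂ = ρX + (1 − ρ)μ
  = 0.78 × 19.8 + 0.22 × 25.94
  = 15.444 + 5.7068
  = 21.151
  ≈ 21.15

21.15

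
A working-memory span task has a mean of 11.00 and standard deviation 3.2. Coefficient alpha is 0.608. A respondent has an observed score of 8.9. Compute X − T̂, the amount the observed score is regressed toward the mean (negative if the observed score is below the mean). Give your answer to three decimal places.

Kelley's formula gives T̂ = 0.608·8.9 + 0.392·11.00 = 5.4112 + 4.31200 = 9.72320.
X − T̂ = 8.9 − 9.7232 = -0.8232 → -0.823

-0.823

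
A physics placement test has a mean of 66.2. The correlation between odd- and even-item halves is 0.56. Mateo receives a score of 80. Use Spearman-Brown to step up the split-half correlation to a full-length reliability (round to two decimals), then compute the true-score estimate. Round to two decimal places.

76.14

Spearman-Brown: ρ = 2r/(1 + r) = 2(0.56)/(1 + 0.56) = 1.120/1.56 = 0.7179 → 0.72
T̂ = ρX + (1 − ρ)μ
  = 0.72 × 80 + 0.28 × 66.2
  = 57.60 + 18.536
  = 76.136
  ≈ 76.14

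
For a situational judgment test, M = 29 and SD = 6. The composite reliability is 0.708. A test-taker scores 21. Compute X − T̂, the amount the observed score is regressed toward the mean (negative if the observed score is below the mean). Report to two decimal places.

T̂ = ρX + (1 − ρ)μ
  = 0.708 × 21 + 0.292 × 29
  = 14.868 + 8.468
  = 23.3360
  ≈ 23.336
X − T̂ = 21 − 23.336 = -2.336 → -2.34

-2.34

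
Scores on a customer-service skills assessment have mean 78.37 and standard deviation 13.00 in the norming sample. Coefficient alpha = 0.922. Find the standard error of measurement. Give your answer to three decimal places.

SEM = SD · √(1 − ρ) = 13.00 × √0.078 = 13.00 × 0.2793 = 3.6307

3.631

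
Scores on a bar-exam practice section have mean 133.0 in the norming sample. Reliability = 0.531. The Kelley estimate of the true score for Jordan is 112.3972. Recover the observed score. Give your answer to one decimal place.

94.2

T̂ = ρX + (1 − ρ)μ  ⇒  X = (T̂ − (1 − ρ)μ) / ρ
X = (112.3972 − 0.469 × 133.0) / 0.531 = (112.3972 − 62.3770) / 0.531 = 50.0202 / 0.531 = 94.200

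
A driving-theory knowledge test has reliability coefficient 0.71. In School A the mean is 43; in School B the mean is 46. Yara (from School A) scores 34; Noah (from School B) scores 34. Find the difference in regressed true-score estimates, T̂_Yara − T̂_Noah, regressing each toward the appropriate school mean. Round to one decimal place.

-0.9

T̂_Yara = 0.71(34) + 0.29(43) = 36.610
T̂_Noah = 0.71(34) + 0.29(46) = 37.480
Difference = 36.610 − 37.480 = -0.870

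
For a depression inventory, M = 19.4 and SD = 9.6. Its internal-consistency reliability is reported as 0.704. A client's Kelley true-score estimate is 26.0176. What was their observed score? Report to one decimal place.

T̂ = ρX + (1 − ρ)μ  ⇒  X = (T̂ − (1 − ρ)μ) / ρ
X = (26.0176 − 0.296 × 19.4) / 0.704 = (26.0176 − 5.7424) / 0.704 = 20.2752 / 0.704 = 28.800

28.8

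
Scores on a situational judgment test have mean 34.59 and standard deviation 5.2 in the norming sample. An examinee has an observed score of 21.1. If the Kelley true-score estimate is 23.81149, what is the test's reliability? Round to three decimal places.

0.799

T̂ = ρX + (1 − ρ)μ  ⇒  T̂ − μ = ρ(X − μ)
ρ = (T̂ − μ)/(X − μ) = (23.81149 − 34.59) / (21.1 − 34.59) = -10.77851 / -13.49 = 0.79900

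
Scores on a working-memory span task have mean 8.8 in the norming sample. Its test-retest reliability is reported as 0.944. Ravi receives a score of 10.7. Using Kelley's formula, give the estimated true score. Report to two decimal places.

Weight the observed score by reliability and the mean by (1 − reliability): T̂ = 0.944·10.7 + 0.056·8.8 = 10.1008 + 0.4928 = 10.594.

10.59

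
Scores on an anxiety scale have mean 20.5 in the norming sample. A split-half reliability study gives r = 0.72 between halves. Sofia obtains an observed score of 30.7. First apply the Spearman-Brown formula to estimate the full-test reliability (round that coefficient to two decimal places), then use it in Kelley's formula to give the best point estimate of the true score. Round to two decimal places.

Spearman-Brown: ρ = 2r/(1 + r) = 2(0.72)/(1 + 0.72) = 1.440/1.72 = 0.8372 → 0.84
Kelley's formula gives T̂ = 0.84·30.7 + 0.16·20.5 = 25.788 + 3.280 = 29.068.

29.07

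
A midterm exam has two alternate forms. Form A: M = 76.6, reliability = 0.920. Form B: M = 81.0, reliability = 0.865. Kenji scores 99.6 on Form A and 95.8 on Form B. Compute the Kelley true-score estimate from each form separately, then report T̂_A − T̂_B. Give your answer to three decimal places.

3.958

T̂_A = 0.920(99.6) + 0.080(76.6) = 97.76000
T̂_B = 0.865(95.8) + 0.135(81.0) = 93.80200
T̂_A − T̂_B = 3.95800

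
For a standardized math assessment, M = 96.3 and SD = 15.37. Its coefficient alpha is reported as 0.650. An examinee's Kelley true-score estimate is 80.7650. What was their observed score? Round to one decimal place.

72.4

T̂ = ρX + (1 − ρ)μ  ⇒  X = (T̂ − (1 − ρ)μ) / ρ
X = (80.7650 − 0.350 × 96.3) / 0.650 = (80.7650 − 33.7050) / 0.650 = 47.0600 / 0.650 = 72.400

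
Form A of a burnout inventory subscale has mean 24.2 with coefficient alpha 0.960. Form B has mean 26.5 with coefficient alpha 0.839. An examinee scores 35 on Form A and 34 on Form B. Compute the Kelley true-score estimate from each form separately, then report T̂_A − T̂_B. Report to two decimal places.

1.78

T̂_A = 0.960(35) + 0.040(24.2) = 34.5680
T̂_B = 0.839(34) + 0.161(26.5) = 32.7925
T̂_A − T̂_B = 1.7755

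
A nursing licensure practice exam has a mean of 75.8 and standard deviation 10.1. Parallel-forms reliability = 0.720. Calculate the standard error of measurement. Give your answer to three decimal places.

SEM = SD · √(1 − ρ) = 10.1 × √0.280 = 10.1 × 0.5292 = 5.3444

5.344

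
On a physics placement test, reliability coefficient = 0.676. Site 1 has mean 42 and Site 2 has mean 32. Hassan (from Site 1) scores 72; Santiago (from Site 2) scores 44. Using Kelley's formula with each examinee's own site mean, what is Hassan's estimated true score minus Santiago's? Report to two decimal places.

22.17

T̂_Hassan = 0.676(72) + 0.324(42) = 62.2800
T̂_Santiago = 0.676(44) + 0.324(32) = 40.1120
Difference = 62.2800 − 40.1120 = 22.1680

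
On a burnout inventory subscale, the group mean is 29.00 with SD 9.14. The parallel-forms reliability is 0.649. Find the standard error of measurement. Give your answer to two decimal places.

5.42

SEM = SD · √(1 − ρ) = 9.14 × √0.351 = 9.14 × 0.5925 = 5.415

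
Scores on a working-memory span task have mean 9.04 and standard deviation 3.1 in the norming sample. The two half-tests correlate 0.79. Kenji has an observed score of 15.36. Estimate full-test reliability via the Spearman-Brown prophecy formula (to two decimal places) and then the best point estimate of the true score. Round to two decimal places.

Spearman-Brown: ρ = 2r/(1 + r) = 2(0.79)/(1 + 0.79) = 1.580/1.79 = 0.8827 → 0.88
T̂ = ρX + (1 − ρ)μ
  = 0.88 × 15.36 + 0.12 × 9.04
  = 13.5168 + 1.0848
  = 14.602
  ≈ 14.60

14.60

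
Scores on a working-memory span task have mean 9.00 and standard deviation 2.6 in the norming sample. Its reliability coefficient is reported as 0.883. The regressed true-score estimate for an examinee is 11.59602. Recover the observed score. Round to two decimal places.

T̂ = ρX + (1 − ρ)μ  ⇒  X = (T̂ − (1 − ρ)μ) / ρ
X = (11.59602 − 0.117 × 9.00) / 0.883 = (11.59602 − 1.05300) / 0.883 = 10.54302 / 0.883 = 11.9400

11.94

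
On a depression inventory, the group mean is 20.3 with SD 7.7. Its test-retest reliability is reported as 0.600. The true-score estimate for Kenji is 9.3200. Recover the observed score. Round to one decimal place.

2.0

T̂ = ρX + (1 − ρ)μ  ⇒  X = (T̂ − (1 − ρ)μ) / ρ
X = (9.3200 − 0.400 × 20.3) / 0.600 = (9.3200 − 8.1200) / 0.600 = 1.2000 / 0.600 = 2.000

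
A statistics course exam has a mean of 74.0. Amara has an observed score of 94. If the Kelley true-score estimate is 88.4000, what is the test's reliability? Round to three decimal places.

0.720

T̂ = ρX + (1 − ρ)μ  ⇒  T̂ − μ = ρ(X − μ)
ρ = (T̂ − μ)/(X − μ) = (88.4000 − 74.0) / (94 − 74.0) = 14.4000 / 20.0 = 0.72000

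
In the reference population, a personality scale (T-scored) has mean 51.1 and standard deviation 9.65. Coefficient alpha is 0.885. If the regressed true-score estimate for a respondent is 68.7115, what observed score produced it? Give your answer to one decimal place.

T̂ = ρX + (1 − ρ)μ  ⇒  X = (T̂ − (1 − ρ)μ) / ρ
X = (68.7115 − 0.115 × 51.1) / 0.885 = (68.7115 − 5.8765) / 0.885 = 62.8350 / 0.885 = 71.000

71.0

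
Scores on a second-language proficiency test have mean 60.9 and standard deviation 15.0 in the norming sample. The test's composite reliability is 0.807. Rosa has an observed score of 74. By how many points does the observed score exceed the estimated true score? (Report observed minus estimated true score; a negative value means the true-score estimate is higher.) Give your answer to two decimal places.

2.53

T̂ = ρX + (1 − ρ)μ
  = 0.807 × 74 + 0.193 × 60.9
  = 59.718 + 11.7537
  = 71.4717
  ≈ 71.472
X − T̂ = 74 − 71.472 = 2.528 → 2.53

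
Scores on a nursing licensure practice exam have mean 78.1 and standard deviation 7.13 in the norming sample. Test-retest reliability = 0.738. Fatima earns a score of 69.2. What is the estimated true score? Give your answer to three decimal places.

T̂ = 0.738(69.2) + 0.262(78.1) = 51.0696 + 20.4622 = 71.5318 → 71.532

71.532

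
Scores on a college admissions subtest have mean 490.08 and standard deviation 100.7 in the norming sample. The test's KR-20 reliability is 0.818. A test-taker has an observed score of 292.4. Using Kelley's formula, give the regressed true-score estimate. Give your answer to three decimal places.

328.378

Regress the observed score toward the mean by the unreliability: T̂ = 0.818·292.4 + 0.182·490.08 = 239.1832 + 89.19456 = 328.3778.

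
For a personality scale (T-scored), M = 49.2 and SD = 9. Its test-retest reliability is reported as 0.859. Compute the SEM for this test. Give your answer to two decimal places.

SEM = SD · √(1 − ρ) = 9 × √0.141 = 9 × 0.3755 = 3.379

3.38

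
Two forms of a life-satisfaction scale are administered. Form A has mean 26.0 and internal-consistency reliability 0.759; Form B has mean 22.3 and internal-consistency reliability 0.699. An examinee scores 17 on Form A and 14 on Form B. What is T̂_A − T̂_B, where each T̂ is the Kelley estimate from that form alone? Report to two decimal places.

2.67

T̂_A = 0.759(17) + 0.241(26.0) = 19.1690
T̂_B = 0.699(14) + 0.301(22.3) = 16.4983
T̂_A − T̂_B = 2.6707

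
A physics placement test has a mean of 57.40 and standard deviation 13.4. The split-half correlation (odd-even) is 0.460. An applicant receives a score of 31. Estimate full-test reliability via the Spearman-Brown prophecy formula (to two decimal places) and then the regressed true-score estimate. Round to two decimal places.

40.77

Spearman-Brown: ρ = 2r/(1 + r) = 2(0.460)/(1 + 0.460) = 0.9200/1.460 = 0.6301 → 0.63
Weight the observed score by reliability and the mean by (1 − reliability): T̂ = 0.63·31 + 0.37·57.40 = 19.53 + 21.2380 = 40.768.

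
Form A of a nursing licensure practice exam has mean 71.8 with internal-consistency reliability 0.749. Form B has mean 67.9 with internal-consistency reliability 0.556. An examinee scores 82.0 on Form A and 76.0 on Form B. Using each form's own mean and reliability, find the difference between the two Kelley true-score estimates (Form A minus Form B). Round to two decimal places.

T̂_A = 0.749(82.0) + 0.251(71.8) = 79.4398
T̂_B = 0.556(76.0) + 0.444(67.9) = 72.4036
T̂_A − T̂_B = 7.0362

7.04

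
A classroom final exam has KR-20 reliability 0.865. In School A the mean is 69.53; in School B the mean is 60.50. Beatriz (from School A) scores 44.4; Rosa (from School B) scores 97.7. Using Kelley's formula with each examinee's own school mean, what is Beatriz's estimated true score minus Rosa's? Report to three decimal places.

T̂_Beatriz = 0.865(44.4) + 0.135(69.53) = 47.79255
T̂_Rosa = 0.865(97.7) + 0.135(60.50) = 92.67800
Difference = 47.79255 − 92.67800 = -44.88545

-44.885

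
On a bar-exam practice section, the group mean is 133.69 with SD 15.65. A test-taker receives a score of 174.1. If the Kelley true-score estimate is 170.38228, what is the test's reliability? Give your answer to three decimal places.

0.908

T̂ = ρX + (1 − ρ)μ  ⇒  T̂ − μ = ρ(X − μ)
ρ = (T̂ − μ)/(X − μ) = (170.38228 − 133.69) / (174.1 − 133.69) = 36.69228 / 40.41 = 0.90800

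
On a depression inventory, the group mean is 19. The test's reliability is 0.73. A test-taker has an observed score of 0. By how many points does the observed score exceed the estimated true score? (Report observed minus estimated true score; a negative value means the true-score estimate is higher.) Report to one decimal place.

Kelley's formula gives T̂ = 0.73·0 + 0.27·19 = 0.00 + 5.13 = 5.130.
X − T̂ = 0 − 5.13 = -5.13 → -5.1

-5.1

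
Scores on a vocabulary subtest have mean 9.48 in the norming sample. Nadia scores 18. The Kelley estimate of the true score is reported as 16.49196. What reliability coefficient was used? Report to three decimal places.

0.823

T̂ = ρX + (1 − ρ)μ  ⇒  T̂ − μ = ρ(X − μ)
ρ = (T̂ − μ)/(X − μ) = (16.49196 − 9.48) / (18 − 9.48) = 7.01196 / 8.52 = 0.82300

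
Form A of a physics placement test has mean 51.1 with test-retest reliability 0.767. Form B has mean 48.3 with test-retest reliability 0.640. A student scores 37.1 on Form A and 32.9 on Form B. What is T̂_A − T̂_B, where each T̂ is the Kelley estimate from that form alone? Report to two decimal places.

1.92

T̂_A = 0.767(37.1) + 0.233(51.1) = 40.3620
T̂_B = 0.640(32.9) + 0.360(48.3) = 38.4440
T̂_A − T̂_B = 1.9180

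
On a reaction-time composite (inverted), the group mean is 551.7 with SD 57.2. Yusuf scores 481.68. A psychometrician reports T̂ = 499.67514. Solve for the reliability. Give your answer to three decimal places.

T̂ = ρX + (1 − ρ)μ  ⇒  T̂ − μ = ρ(X − μ)
ρ = (T̂ − μ)/(X − μ) = (499.67514 − 551.7) / (481.68 − 551.7) = -52.02486 / -70.02 = 0.74300

0.743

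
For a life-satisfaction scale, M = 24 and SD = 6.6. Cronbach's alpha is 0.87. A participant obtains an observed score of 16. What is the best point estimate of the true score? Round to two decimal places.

T̂ = 0.87(16) + 0.13(24) = 13.92 + 3.12 = 17.040 → 17.04

17.04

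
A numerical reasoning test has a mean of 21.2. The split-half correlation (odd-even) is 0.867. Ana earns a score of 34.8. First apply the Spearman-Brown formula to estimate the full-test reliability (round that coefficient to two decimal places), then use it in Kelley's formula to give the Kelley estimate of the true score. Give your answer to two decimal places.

Spearman-Brown: ρ = 2r/(1 + r) = 2(0.867)/(1 + 0.867) = 1.7340/1.867 = 0.9288 → 0.93
T̂ = ρX + (1 − ρ)μ
  = 0.93 × 34.8 + 0.07 × 21.2
  = 32.364 + 1.484
  = 33.848
  ≈ 33.85

33.85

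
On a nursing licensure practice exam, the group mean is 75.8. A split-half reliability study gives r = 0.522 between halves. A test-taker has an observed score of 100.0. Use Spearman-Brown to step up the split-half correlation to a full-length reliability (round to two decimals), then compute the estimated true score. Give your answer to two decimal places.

Spearman-Brown: ρ = 2r/(1 + r) = 2(0.522)/(1 + 0.522) = 1.0440/1.522 = 0.6859 → 0.69
T̂ = 0.69(100.0) + 0.31(75.8) = 69.000 + 23.498 = 92.498 → 92.50

92.50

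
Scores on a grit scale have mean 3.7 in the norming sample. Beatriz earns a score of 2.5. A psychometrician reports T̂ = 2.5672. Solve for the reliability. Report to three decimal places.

T̂ = ρX + (1 − ρ)μ  ⇒  T̂ − μ = ρ(X − μ)
ρ = (T̂ − μ)/(X − μ) = (2.5672 − 3.7) / (2.5 − 3.7) = -1.1328 / -1.2 = 0.94400

0.944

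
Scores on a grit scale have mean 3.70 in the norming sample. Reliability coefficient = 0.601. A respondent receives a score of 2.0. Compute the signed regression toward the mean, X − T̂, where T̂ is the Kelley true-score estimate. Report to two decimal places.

-0.68

T̂ = ρX + (1 − ρ)μ
  = 0.601 × 2.0 + 0.399 × 3.70
  = 1.2020 + 1.47630
  = 2.6783
  ≈ 2.678
X − T̂ = 2.0 − 2.678 = -0.678 → -0.68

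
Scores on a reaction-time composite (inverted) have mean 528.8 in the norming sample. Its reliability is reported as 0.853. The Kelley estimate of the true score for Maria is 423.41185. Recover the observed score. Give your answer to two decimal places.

405.25

T̂ = ρX + (1 − ρ)μ  ⇒  X = (T̂ − (1 − ρ)μ) / ρ
X = (423.41185 − 0.147 × 528.8) / 0.853 = (423.41185 − 77.7336) / 0.853 = 345.67825 / 0.853 = 405.2500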